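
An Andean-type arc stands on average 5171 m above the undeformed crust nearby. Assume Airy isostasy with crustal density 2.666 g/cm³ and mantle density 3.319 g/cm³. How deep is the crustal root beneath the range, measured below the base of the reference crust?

In Airy isostatic equilibrium: the weight of the topography is balanced by the buoyancy of the root, ρ_c h = (ρ_m − ρ_c) r.
r = h · ρ_c / (ρ_m − ρ_c) = 5171 m × 2.666 / (3.319 − 2.666) = 21100 m.

21100 m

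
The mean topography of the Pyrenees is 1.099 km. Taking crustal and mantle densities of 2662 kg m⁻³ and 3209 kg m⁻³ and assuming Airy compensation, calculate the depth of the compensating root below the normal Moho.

5.35 km

In Airy isostatic equilibrium: the weight of the topography is balanced by the buoyancy of the root, ρ_c h = (ρ_m − ρ_c) r.
r = h · ρ_c / (ρ_m − ρ_c) = 1.099 km × 2662 / (3209 − 2662) = 5.35 km.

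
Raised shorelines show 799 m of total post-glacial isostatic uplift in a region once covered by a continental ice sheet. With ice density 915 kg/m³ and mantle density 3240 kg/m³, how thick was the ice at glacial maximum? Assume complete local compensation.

2830 m

u = t ρ_ice/ρ_m → t = u ρ_m/ρ_ice = 799 m × 3240/915 = 2830 m.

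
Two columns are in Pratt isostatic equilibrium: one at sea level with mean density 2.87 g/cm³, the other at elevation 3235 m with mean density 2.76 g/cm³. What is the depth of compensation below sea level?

ρ_ref D = ρ (D + h) → D (ρ_ref − ρ) = ρ h.
D = ρ h/(ρ_ref − ρ) = 2.76 × 3235 m/(2.87 − 2.76) = 81200 m.

81200 m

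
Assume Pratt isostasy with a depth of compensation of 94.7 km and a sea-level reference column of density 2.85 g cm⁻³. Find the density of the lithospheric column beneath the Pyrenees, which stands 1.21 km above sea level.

Pratt balance: ρ_ref D = ρ (D + h).
ρ = ρ_ref D/(D + h) = 2.85 × 94.7 km/(94.7 km + 1.21 km) = 2.81 g cm⁻³.

2.81 g cm⁻³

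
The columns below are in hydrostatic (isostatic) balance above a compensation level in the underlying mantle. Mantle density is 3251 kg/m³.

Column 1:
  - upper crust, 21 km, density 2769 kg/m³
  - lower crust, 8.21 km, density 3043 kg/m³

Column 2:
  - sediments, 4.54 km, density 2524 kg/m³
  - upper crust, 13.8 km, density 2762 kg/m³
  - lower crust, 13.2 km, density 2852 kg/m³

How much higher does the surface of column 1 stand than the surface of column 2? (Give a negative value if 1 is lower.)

−1.07 km

For any compensation level in the mantle, the mantle terms cancel and isostasy reduces to e = (Σt_1 − Σt_2) − (Σ(ρt)_1 − Σ(ρt)_2) / ρ_m.
Σt_1 = 29.21 km; Σt_2 = 31.54 km; Σ(ρt)_1 = 83132.03; Σ(ρt)_2 = 87220.96 (in km·kg/m³).
e = (29.21 − 31.54) − (83132.03 − 87220.96) / 3251 = −1.07 km.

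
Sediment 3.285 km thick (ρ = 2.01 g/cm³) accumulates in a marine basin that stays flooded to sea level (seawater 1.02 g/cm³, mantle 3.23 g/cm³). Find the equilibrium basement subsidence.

1.47 km

Submarine loading: the sediment displaces seawater, and the subsidence is in turn flooded, so s (ρ_m − ρ_w) = t (ρ_sed − ρ_w).
s = 3.285 km × (2.01 − 1.02) / (3.23 − 1.02) = 1.47 km.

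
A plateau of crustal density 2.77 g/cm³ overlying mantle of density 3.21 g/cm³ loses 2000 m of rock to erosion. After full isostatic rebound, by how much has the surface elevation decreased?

274 m

Rebound u = e ρ_c/ρ_m = 2000 m × 2.77/3.21 = 1726 m.
Net surface drop = e − u = 2000 m − 1726 m = e (ρ_m − ρ_c)/ρ_m = 274 m.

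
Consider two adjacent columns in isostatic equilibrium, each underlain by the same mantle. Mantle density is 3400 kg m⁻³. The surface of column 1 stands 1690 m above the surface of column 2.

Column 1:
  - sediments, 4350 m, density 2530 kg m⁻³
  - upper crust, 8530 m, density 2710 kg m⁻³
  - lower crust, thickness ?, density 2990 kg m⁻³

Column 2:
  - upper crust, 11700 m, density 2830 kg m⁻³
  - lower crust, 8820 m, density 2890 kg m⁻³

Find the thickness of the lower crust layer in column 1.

17700 m

Take the compensation level at the base of the deeper column (depth z_c below the surface of column 1) and equate Σ ρ_i t_i down to z_c; mantle fills any gap and the z_c terms cancel.
Column 1: 4350×2530 + 8530×2710 + x×2990 + (z_c − 12880 − x)×3400
Column 2: 1690×0 + 11700×2830 + 8820×2890 + (z_c − 1690 − 20520)×3400
The z_c×3400 term appears on both sides and cancels. Collect the known terms of each column as K = Σ(ρt)_known − 3400 × (depth of known layers): K_1 = 34121800 − 3400×12880 = −9670200; K_2 = 58600800 − 3400×(1690 + 20520) = −16913200.
Balance: K_1 − x×(3400 − 2990) = K_2, so x = (K_1 − K_2)/(3400 − 2990) = 7243000/410 = 17700 m.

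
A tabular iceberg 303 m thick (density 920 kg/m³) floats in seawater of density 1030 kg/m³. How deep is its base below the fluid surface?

271 m

Draft d = t ρ_obj/ρ_fluid = 303 m × 920/1030 = 271 m.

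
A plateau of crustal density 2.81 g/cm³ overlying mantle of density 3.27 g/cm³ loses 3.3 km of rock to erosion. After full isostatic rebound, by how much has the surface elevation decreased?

Rebound u = e ρ_c/ρ_m = 3.3 km × 2.81/3.27 = 2.836 km.
Net surface drop = e − u = 3.3 km − 2.836 km = e (ρ_m − ρ_c)/ρ_m = 0.464 km.

0.464 km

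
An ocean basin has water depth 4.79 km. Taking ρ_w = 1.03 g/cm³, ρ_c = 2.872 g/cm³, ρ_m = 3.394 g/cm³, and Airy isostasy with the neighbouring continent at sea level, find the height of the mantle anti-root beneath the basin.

16.9 km

By Archimedes' principle applied to the lithosphere: replacing crust with seawater at the top is compensated by replacing crust with mantle at the base: d (ρ_c − ρ_w) = a (ρ_m − ρ_c).
a = d (ρ_c − ρ_w)/(ρ_m − ρ_c) = 4.79 km × 1.842/0.522 = 16.9 km.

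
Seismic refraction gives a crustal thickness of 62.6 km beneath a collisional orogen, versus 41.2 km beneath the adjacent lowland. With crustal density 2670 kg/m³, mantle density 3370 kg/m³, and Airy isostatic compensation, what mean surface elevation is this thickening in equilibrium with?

Excess crust Δ = 62.6 km − 41.2 km = 21.4 km, split between elevation h and root r with h + r = Δ.
Airy balance ρ_c h = (ρ_m − ρ_c) r gives r = h ρ_c/(ρ_m − ρ_c), so h (1 + ρ_c/(ρ_m − ρ_c)) = Δ, i.e. h = Δ (ρ_m − ρ_c)/ρ_m.
h = 21.4 km × 700/3370 = 4.45 km.

4.45 km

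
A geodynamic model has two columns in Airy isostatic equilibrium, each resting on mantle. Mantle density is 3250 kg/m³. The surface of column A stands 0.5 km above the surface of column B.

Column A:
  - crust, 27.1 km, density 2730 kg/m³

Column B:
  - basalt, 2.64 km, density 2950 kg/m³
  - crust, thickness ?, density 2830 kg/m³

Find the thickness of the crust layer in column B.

27.8 km

Take the compensation level at the base of the deeper column (depth z_c below the surface of column A) and equate Σ ρ_i t_i down to z_c; mantle fills any gap and the z_c terms cancel.
Column A: 27.1×2730 + (z_c − 27.1)×3250
Column B: 0.5×0 + 2.64×2950 + x×2830 + (z_c − 0.5 − 2.64 − x)×3250
The z_c×3250 term appears on both sides and cancels. Collect the known terms of each column as K = Σ(ρt)_known − 3250 × (depth of known layers): K_A = 73983 − 3250×27.1 = −14092; K_B = 7788 − 3250×(0.5 + 2.64) = −2417.
Balance: K_A = K_B − x×(3250 − 2830), so x = (K_B − K_A)/(3250 − 2830) = 11675/420 = 27.8 km.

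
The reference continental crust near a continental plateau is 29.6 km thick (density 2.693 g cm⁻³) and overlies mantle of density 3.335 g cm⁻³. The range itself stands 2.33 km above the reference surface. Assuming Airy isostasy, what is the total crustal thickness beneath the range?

41.7 km

Root depth r = h ρ_c / (ρ_m − ρ_c) = 2.33 km × 2.693 / 0.642 = 9.774 km.
Total thickness = T + h + r = 29.6 km + 2.33 km + 9.774 km = 41.7 km.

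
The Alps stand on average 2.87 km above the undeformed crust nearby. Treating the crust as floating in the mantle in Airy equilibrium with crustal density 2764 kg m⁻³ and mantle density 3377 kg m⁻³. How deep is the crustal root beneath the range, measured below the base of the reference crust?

Equating mass per unit area of the two columns: the weight of the topography is balanced by the buoyancy of the root, ρ_c h = (ρ_m − ρ_c) r.
r = h · ρ_c / (ρ_m − ρ_c) = 2.87 km × 2764 / (3377 − 2764) = 12.9 km.

12.9 km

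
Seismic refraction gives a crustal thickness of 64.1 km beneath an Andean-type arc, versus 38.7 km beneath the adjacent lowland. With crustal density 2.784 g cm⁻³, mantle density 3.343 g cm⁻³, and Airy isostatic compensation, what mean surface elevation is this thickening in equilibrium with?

4.25 km

Excess crust Δ = 64.1 km − 38.7 km = 25.4 km, split between elevation h and root r with h + r = Δ.
Airy balance ρ_c h = (ρ_m − ρ_c) r gives r = h ρ_c/(ρ_m − ρ_c), so h (1 + ρ_c/(ρ_m − ρ_c)) = Δ, i.e. h = Δ (ρ_m − ρ_c)/ρ_m.
h = 25.4 km × 0.559/3.343 = 4.25 km.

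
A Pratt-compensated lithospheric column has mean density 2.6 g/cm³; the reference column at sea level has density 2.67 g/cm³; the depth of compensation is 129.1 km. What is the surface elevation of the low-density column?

ρ_ref D = ρ (D + h) → h = D (ρ_ref − ρ)/ρ.
h = 129.1 km × (2.67 − 2.6)/2.6 = 3.48 km.

3.48 km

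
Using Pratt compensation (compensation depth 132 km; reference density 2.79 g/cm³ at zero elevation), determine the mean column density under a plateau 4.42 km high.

2.7 g/cm³

Pratt balance: ρ_ref D = ρ (D + h).
ρ = ρ_ref D/(D + h) = 2.79 × 132 km/(132 km + 4.42 km) = 2.7 g/cm³.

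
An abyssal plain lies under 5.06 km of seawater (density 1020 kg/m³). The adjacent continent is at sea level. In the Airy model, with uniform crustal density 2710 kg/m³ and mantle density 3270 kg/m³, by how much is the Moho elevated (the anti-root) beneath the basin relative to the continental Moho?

For local isostatic compensation: replacing crust with seawater at the top is compensated by replacing crust with mantle at the base: d (ρ_c − ρ_w) = a (ρ_m − ρ_c).
a = d (ρ_c − ρ_w)/(ρ_m − ρ_c) = 5.06 km × 1690/560 = 15.3 km.

15.3 km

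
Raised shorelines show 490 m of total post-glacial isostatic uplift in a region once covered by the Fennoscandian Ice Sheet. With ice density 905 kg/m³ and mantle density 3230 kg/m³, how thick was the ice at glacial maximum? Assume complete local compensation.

u = t ρ_ice/ρ_m → t = u ρ_m/ρ_ice = 490 m × 3230/905 = 1750 m.

1750 m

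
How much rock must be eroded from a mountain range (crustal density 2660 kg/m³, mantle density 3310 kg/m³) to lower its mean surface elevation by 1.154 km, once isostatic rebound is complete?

5.88 km

Net drop Δ = e − u = e − e ρ_c/ρ_m = e (ρ_m − ρ_c)/ρ_m.
e = Δ ρ_m/(ρ_m − ρ_c) = 1.154 km × 3310/650 = 5.88 km.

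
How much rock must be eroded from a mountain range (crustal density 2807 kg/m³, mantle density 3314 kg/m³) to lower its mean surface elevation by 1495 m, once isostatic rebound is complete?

9770 m

Net drop Δ = e − u = e − e ρ_c/ρ_m = e (ρ_m − ρ_c)/ρ_m.
e = Δ ρ_m/(ρ_m − ρ_c) = 1495 m × 3314/507 = 9770 m.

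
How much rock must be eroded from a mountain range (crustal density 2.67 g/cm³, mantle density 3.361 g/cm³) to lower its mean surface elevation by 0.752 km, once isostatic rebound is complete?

3.66 km

Net drop Δ = e − u = e − e ρ_c/ρ_m = e (ρ_m − ρ_c)/ρ_m.
e = Δ ρ_m/(ρ_m − ρ_c) = 0.752 km × 3.361/0.691 = 3.66 km.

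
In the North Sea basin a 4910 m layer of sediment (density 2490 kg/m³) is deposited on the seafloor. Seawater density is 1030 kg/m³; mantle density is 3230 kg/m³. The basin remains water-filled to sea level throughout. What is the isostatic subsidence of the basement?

Submarine loading: the sediment displaces seawater, and the subsidence is in turn flooded, so s (ρ_m − ρ_w) = t (ρ_sed − ρ_w).
s = 4910 m × (2490 − 1030) / (3230 − 1030) = 3260 m.

3260 m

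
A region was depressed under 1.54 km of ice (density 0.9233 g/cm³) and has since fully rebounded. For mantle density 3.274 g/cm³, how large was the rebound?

0.434 km

Removing the load lets mantle flow back in; uplift u satisfies ρ_ice t = ρ_m u.
u = t ρ_ice/ρ_m = 1.54 km × 0.9233/3.274 = 0.434 km.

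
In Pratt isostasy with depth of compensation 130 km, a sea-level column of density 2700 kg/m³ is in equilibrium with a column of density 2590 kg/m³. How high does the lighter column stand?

ρ_ref D = ρ (D + h) → h = D (ρ_ref − ρ)/ρ.
h = 130 km × (2700 − 2590)/2590 = 5.52 km.

5.52 km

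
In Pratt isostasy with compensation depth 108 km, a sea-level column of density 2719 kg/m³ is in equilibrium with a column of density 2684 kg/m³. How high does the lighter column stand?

ρ_ref D = ρ (D + h) → h = D (ρ_ref − ρ)/ρ.
h = 108 km × (2719 − 2684)/2684 = 1.41 km.

1.41 km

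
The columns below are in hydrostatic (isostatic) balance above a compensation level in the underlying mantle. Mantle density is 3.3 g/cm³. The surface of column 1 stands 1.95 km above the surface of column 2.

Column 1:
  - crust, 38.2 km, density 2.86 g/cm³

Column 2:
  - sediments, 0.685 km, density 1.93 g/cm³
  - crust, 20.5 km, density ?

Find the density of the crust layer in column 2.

Take the compensation level at the base of the deeper column (depth z_c below the surface of column 1) and equate Σ ρ_i t_i down to z_c; mantle fills any gap and the z_c terms cancel.
Column 1: 38.2×2.86 + (z_c − 38.2)×3.3
Column 2: 1.95×0 + 0.685×1.93 + 20.5×ρ + (z_c − 1.95 − 21.185)×3.3
The z_c×3.3 term appears on both sides and cancels. Collect the known terms of each column as K = Σ(ρt)_known − 3.3 × (depth of known layers): K_1 = 109.252 − 3.3×38.2 = −16.808; K_2 = 1.32205 − 3.3×(1.95 + 21.185) = −75.02345.
Balance: K_1 = K_2 + 20.5×ρ, so ρ = (K_1 − K_2)/20.5 = 58.2154/20.5 = 2.84 g/cm³.

2.84 g/cm³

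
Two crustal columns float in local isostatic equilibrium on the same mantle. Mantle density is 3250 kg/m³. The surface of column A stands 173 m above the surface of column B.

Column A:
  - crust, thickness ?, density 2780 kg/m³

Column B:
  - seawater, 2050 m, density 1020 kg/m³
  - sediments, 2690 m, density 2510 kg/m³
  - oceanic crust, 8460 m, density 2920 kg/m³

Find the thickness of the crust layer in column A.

Take the compensation level at the base of the deeper column (depth z_c below the surface of column A) and equate Σ ρ_i t_i down to z_c; mantle fills any gap and the z_c terms cancel.
Column A: x×2780 + (z_c − 0 − x)×3250
Column B: 173×0 + 2050×1020 + 2690×2510 + 8460×2920 + (z_c − 173 − 13200)×3250
The z_c×3250 term appears on both sides and cancels. Collect the known terms of each column as K = Σ(ρt)_known − 3250 × (depth of known layers): K_A = 0 − 3250×0 = 0; K_B = 33546100 − 3250×(173 + 13200) = −9916150.
Balance: K_A − x×(3250 − 2780) = K_B, so x = (K_A − K_B)/(3250 − 2780) = 9916150/470 = 21100 m.

21100 m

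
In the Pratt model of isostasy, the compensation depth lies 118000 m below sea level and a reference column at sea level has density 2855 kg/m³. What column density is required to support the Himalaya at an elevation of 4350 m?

2750 kg/m³

Pratt balance: ρ_ref D = ρ (D + h).
ρ = ρ_ref D/(D + h) = 2855 × 118000 m/(118000 m + 4350 m) = 2750 kg/m³.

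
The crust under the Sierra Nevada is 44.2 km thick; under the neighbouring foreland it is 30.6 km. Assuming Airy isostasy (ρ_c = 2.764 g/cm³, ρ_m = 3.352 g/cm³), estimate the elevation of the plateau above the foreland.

Excess crust Δ = 44.2 km − 30.6 km = 13.6 km, split between elevation h and root r with h + r = Δ.
Airy balance ρ_c h = (ρ_m − ρ_c) r gives r = h ρ_c/(ρ_m − ρ_c), so h (1 + ρ_c/(ρ_m − ρ_c)) = Δ, i.e. h = Δ (ρ_m − ρ_c)/ρ_m.
h = 13.6 km × 0.588/3.352 = 2.39 km.

2.39 km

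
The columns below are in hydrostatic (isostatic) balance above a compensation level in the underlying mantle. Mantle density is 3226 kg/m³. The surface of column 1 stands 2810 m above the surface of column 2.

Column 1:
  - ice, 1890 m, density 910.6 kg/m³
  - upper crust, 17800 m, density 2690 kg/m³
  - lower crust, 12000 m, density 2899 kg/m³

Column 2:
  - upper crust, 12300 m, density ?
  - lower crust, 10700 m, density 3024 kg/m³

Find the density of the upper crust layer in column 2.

Take the compensation level at the base of the deeper column (depth z_c below the surface of column 1) and equate Σ ρ_i t_i down to z_c; mantle fills any gap and the z_c terms cancel.
Column 1: 1890×910.6 + 17800×2690 + 12000×2899 + (z_c − 31690)×3226
Column 2: 2810×0 + 12300×ρ + 10700×3024 + (z_c − 2810 − 23000)×3226
The z_c×3226 term appears on both sides and cancels. Collect the known terms of each column as K = Σ(ρt)_known − 3226 × (depth of known layers): K_1 = 84391034 − 3226×31690 = −17840906; K_2 = 32356800 − 3226×(2810 + 23000) = −50906260.
Balance: K_1 = K_2 + 12300×ρ, so ρ = (K_1 − K_2)/12300 = 33065400/12300 = 2690 kg/m³.

2690 kg/m³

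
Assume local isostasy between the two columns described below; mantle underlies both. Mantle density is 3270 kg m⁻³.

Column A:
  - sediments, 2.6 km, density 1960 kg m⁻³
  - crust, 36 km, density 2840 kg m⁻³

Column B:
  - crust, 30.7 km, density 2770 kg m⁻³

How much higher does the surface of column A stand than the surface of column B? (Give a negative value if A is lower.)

For any compensation level in the mantle, the mantle terms cancel and isostasy reduces to e = (Σt_A − Σt_B) − (Σ(ρt)_A − Σ(ρt)_B) / ρ_m.
Σt_A = 38.6 km; Σt_B = 30.7 km; Σ(ρt)_A = 107336; Σ(ρt)_B = 85039 (in km·kg m⁻³).
e = (38.6 − 30.7) − (107336 − 85039) / 3270 = 1.08 km.

1.08 km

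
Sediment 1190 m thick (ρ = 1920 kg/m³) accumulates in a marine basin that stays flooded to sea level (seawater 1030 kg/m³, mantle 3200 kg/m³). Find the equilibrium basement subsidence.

Submarine loading: the sediment displaces seawater, and the subsidence is in turn flooded, so s (ρ_m − ρ_w) = t (ρ_sed − ρ_w).
s = 1190 m × (1920 − 1030) / (3200 − 1030) = 488 m.

488 m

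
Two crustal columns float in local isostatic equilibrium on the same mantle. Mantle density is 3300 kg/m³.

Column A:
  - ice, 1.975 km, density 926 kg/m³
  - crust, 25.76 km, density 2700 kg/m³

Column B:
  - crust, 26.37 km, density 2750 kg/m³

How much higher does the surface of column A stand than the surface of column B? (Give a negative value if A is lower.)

For any compensation level in the mantle, the mantle terms cancel and isostasy reduces to e = (Σt_A − Σt_B) − (Σ(ρt)_A − Σ(ρt)_B) / ρ_m.
Σt_A = 27.735 km; Σt_B = 26.37 km; Σ(ρt)_A = 71380.85; Σ(ρt)_B = 72517.5 (in km·kg/m³).
e = (27.735 − 26.37) − (71380.85 − 72517.5) / 3300 = 1.71 km.

1.71 km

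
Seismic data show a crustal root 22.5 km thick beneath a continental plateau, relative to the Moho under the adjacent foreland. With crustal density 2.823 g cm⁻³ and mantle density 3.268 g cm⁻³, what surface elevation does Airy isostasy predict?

By Archimedes' principle applied to the lithosphere: ρ_c h = (ρ_m − ρ_c) r.
h = r (ρ_m − ρ_c) / ρ_c = 22.5 km × (3.268 − 2.823) / 2.823 = 3.55 km.

3.55 km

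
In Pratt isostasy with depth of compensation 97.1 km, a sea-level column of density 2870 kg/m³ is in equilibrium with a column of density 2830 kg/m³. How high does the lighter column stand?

1.37 km

ρ_ref D = ρ (D + h) → h = D (ρ_ref − ρ)/ρ.
h = 97.1 km × (2870 − 2830)/2830 = 1.37 km.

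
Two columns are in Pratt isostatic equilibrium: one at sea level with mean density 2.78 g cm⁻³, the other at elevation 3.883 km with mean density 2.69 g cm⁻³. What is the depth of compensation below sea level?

ρ_ref D = ρ (D + h) → D (ρ_ref − ρ) = ρ h.
D = ρ h/(ρ_ref − ρ) = 2.69 × 3.883 km/(2.78 − 2.69) = 116 km.

116 km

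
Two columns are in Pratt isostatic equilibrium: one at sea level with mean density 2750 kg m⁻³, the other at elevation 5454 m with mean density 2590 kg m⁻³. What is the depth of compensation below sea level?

88300 m

ρ_ref D = ρ (D + h) → D (ρ_ref − ρ) = ρ h.
D = ρ h/(ρ_ref − ρ) = 2590 × 5454 m/(2750 − 2590) = 88300 m.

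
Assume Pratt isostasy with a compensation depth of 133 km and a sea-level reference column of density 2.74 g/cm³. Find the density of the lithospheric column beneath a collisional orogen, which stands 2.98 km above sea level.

2.68 g/cm³

Pratt balance: ρ_ref D = ρ (D + h).
ρ = ρ_ref D/(D + h) = 2.74 × 133 km/(133 km + 2.98 km) = 2.68 g/cm³.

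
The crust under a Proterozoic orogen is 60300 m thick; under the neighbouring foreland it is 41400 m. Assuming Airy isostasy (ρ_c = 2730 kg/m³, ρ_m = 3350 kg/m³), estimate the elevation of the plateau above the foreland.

3500 m

Excess crust Δ = 60300 m − 41400 m = 18900 m, split between elevation h and root r with h + r = Δ.
Airy balance ρ_c h = (ρ_m − ρ_c) r gives r = h ρ_c/(ρ_m − ρ_c), so h (1 + ρ_c/(ρ_m − ρ_c)) = Δ, i.e. h = Δ (ρ_m − ρ_c)/ρ_m.
h = 18900 m × 620/3350 = 3500 m.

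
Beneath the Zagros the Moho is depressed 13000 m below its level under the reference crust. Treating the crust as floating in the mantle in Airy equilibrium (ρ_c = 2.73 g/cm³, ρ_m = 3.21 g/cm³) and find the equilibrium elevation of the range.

Equating mass per unit area of the two columns: ρ_c h = (ρ_m − ρ_c) r.
h = r (ρ_m − ρ_c) / ρ_c = 13000 m × (3.21 − 2.73) / 2.73 = 2290 m.

2290 m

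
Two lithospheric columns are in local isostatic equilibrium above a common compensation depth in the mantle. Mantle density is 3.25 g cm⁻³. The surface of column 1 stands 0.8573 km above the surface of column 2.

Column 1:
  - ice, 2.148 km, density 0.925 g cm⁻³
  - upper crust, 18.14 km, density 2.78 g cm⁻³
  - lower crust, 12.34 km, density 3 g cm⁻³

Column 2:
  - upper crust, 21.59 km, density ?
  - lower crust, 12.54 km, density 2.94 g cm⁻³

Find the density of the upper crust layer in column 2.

Take the compensation level at the base of the deeper column (depth z_c below the surface of column 1) and equate Σ ρ_i t_i down to z_c; mantle fills any gap and the z_c terms cancel.
Column 1: 2.148×0.925 + 18.14×2.78 + 12.34×3 + (z_c − 32.628)×3.25
Column 2: 0.8573×0 + 21.59×ρ + 12.54×2.94 + (z_c − 0.8573 − 34.13)×3.25
The z_c×3.25 term appears on both sides and cancels. Collect the known terms of each column as K = Σ(ρt)_known − 3.25 × (depth of known layers): K_1 = 89.4361 − 3.25×32.628 = −16.6049; K_2 = 36.8676 − 3.25×(0.8573 + 34.13) = −76.841125.
Balance: K_1 = K_2 + 21.59×ρ, so ρ = (K_1 − K_2)/21.59 = 60.2362/21.59 = 2.79 g cm⁻³.

2.79 g cm⁻³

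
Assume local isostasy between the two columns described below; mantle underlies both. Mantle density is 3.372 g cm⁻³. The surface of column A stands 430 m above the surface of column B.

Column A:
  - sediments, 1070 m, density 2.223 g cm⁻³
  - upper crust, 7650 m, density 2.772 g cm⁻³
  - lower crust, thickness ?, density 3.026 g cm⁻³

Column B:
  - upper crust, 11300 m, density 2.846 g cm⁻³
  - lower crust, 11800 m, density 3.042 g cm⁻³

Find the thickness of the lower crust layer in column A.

15800 m

Take the compensation level at the base of the deeper column (depth z_c below the surface of column A) and equate Σ ρ_i t_i down to z_c; mantle fills any gap and the z_c terms cancel.
Column A: 1070×2.223 + 7650×2.772 + x×3.026 + (z_c − 8720 − x)×3.372
Column B: 430×0 + 11300×2.846 + 11800×3.042 + (z_c − 430 − 23100)×3.372
The z_c×3.372 term appears on both sides and cancels. Collect the known terms of each column as K = Σ(ρt)_known − 3.372 × (depth of known layers): K_A = 23584.41 − 3.372×8720 = −5819.43; K_B = 68055.4 − 3.372×(430 + 23100) = −11287.76.
Balance: K_A − x×(3.372 − 3.026) = K_B, so x = (K_A − K_B)/(3.372 − 3.026) = 5468.33/0.346 = 15800 m.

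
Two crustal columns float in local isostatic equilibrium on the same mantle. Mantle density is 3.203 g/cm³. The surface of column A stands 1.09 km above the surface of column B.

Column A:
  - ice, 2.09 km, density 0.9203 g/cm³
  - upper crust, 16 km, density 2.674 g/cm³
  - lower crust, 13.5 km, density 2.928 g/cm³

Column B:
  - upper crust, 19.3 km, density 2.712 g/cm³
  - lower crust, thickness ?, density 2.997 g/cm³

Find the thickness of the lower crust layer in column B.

19.3 km

Take the compensation level at the base of the deeper column (depth z_c below the surface of column A) and equate Σ ρ_i t_i down to z_c; mantle fills any gap and the z_c terms cancel.
Column A: 2.09×0.9203 + 16×2.674 + 13.5×2.928 + (z_c − 31.59)×3.203
Column B: 1.09×0 + 19.3×2.712 + x×2.997 + (z_c − 1.09 − 19.3 − x)×3.203
The z_c×3.203 term appears on both sides and cancels. Collect the known terms of each column as K = Σ(ρt)_known − 3.203 × (depth of known layers): K_A = 84.235427 − 3.203×31.59 = −16.947343; K_B = 52.3416 − 3.203×(1.09 + 19.3) = −12.96757.
Balance: K_A = K_B − x×(3.203 − 2.997), so x = (K_B − K_A)/(3.203 − 2.997) = 3.97977/0.206 = 19.3 km.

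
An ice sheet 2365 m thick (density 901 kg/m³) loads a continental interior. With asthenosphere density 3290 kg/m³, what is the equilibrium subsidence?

Balancing pressure at the compensation depth: the ice load ρ_ice t is balanced by mantle displaced below, ρ_m s.
s = t ρ_ice / ρ_m = 2365 m × 901/3290 = 648 m.

648 m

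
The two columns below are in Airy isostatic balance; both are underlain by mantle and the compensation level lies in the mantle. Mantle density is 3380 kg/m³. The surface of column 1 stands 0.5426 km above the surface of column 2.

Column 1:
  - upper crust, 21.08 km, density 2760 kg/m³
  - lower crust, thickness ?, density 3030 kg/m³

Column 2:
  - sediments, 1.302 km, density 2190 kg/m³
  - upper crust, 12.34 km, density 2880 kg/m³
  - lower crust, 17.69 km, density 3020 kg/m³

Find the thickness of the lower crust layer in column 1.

8.15 km

Take the compensation level at the base of the deeper column (depth z_c below the surface of column 1) and equate Σ ρ_i t_i down to z_c; mantle fills any gap and the z_c terms cancel.
Column 1: 21.08×2760 + x×3030 + (z_c − 21.08 − x)×3380
Column 2: 0.5426×0 + 1.302×2190 + 12.34×2880 + 17.69×3020 + (z_c − 0.5426 − 31.332)×3380
The z_c×3380 term appears on both sides and cancels. Collect the known terms of each column as K = Σ(ρt)_known − 3380 × (depth of known layers): K_1 = 58180.8 − 3380×21.08 = −13069.6; K_2 = 91814.38 − 3380×(0.5426 + 31.332) = −15921.768.
Balance: K_1 − x×(3380 − 3030) = K_2, so x = (K_1 − K_2)/(3380 − 3030) = 2852.17/350 = 8.15 km.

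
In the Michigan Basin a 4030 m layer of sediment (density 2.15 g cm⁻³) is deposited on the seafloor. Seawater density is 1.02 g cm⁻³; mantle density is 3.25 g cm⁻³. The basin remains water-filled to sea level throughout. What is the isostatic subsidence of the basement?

2040 m

Submarine loading: the sediment displaces seawater, and the subsidence is in turn flooded, so s (ρ_m − ρ_w) = t (ρ_sed − ρ_w).
s = 4030 m × (2.15 − 1.02) / (3.25 − 1.02) = 2040 m.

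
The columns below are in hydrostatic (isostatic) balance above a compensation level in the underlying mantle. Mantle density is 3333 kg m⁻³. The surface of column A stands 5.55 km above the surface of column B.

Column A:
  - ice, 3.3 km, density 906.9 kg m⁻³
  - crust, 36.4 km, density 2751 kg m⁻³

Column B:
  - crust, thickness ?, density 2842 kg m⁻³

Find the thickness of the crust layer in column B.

21.8 km

Take the compensation level at the base of the deeper column (depth z_c below the surface of column A) and equate Σ ρ_i t_i down to z_c; mantle fills any gap and the z_c terms cancel.
Column A: 3.3×906.9 + 36.4×2751 + (z_c − 39.7)×3333
Column B: 5.55×0 + x×2842 + (z_c − 5.55 − 0 − x)×3333
The z_c×3333 term appears on both sides and cancels. Collect the known terms of each column as K = Σ(ρt)_known − 3333 × (depth of known layers): K_A = 103129.17 − 3333×39.7 = −29190.93; K_B = 0 − 3333×(5.55 + 0) = −18498.15.
Balance: K_A = K_B − x×(3333 − 2842), so x = (K_B − K_A)/(3333 − 2842) = 10692.8/491 = 21.8 km.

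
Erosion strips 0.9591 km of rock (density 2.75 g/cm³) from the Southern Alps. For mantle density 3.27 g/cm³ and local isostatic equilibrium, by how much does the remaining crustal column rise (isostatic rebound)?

Unloading: uplift u = e ρ_c/ρ_m = 0.9591 km × 2.75/3.27 = 0.807 km.

0.807 km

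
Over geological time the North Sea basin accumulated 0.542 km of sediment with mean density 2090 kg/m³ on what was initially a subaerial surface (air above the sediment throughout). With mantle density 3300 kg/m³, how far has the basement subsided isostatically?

Subaerial load: s = t ρ_sed / ρ_m = 0.542 km × 2090/3300 = 0.343 km.

0.343 km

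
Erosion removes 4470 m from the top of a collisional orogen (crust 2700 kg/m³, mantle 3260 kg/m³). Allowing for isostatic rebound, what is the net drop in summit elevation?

768 m

Rebound u = e ρ_c/ρ_m = 4470 m × 2700/3260 = 3702 m.
Net surface drop = e − u = 4470 m − 3702 m = e (ρ_m − ρ_c)/ρ_m = 768 m.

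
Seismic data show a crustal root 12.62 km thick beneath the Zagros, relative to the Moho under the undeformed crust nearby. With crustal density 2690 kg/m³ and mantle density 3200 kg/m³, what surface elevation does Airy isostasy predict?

2.39 km

Isostatic balance requires: ρ_c h = (ρ_m − ρ_c) r.
h = r (ρ_m − ρ_c) / ρ_c = 12.62 km × (3200 − 2690) / 2690 = 2.39 km.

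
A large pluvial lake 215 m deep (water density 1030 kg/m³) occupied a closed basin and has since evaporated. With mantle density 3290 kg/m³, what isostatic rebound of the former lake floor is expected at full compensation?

67.3 m

u = d ρ_w/ρ_m = 215 m × 1030/3290 = 67.3 m.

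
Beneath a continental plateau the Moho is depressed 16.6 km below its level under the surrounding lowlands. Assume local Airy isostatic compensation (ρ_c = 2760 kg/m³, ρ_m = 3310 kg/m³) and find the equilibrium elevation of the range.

3.31 km

For local isostatic compensation: ρ_c h = (ρ_m − ρ_c) r.
h = r (ρ_m − ρ_c) / ρ_c = 16.6 km × (3310 − 2760) / 2760 = 3.31 km.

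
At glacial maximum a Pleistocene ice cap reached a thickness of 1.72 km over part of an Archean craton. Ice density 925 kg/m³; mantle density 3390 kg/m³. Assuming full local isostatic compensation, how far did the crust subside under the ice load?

0.469 km

Isostatic balance requires: the ice load ρ_ice t is balanced by mantle displaced below, ρ_m s.
s = t ρ_ice / ρ_m = 1.72 km × 925/3390 = 0.469 km.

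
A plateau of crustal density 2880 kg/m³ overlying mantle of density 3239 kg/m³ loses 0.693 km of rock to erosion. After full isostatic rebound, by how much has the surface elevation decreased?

Rebound u = e ρ_c/ρ_m = 0.693 km × 2880/3239 = 0.6162 km.
Net surface drop = e − u = 0.693 km − 0.6162 km = e (ρ_m − ρ_c)/ρ_m = 0.0768 km.

0.0768 km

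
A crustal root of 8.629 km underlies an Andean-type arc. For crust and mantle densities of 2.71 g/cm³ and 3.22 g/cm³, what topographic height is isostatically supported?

Isostatic balance requires: ρ_c h = (ρ_m − ρ_c) r.
h = r (ρ_m − ρ_c) / ρ_c = 8.629 km × (3.22 − 2.71) / 2.71 = 1.62 km.

1.62 km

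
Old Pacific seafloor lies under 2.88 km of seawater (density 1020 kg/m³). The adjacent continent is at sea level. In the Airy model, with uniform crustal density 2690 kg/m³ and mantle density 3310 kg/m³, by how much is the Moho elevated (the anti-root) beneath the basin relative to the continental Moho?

In Airy isostatic equilibrium: replacing crust with seawater at the top is compensated by replacing crust with mantle at the base: d (ρ_c − ρ_w) = a (ρ_m − ρ_c).
a = d (ρ_c − ρ_w)/(ρ_m − ρ_c) = 2.88 km × 1670/620 = 7.76 km.

7.76 km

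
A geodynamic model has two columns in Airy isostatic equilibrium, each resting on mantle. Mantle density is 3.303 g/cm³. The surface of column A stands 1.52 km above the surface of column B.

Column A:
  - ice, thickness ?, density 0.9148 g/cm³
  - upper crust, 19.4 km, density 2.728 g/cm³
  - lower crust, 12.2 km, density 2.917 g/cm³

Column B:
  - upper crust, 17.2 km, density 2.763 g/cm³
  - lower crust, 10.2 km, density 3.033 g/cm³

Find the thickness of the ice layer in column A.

0.502 km

Take the compensation level at the base of the deeper column (depth z_c below the surface of column A) and equate Σ ρ_i t_i down to z_c; mantle fills any gap and the z_c terms cancel.
Column A: x×0.9148 + 19.4×2.728 + 12.2×2.917 + (z_c − 31.6 − x)×3.303
Column B: 1.52×0 + 17.2×2.763 + 10.2×3.033 + (z_c − 1.52 − 27.4)×3.303
The z_c×3.303 term appears on both sides and cancels. Collect the known terms of each column as K = Σ(ρt)_known − 3.303 × (depth of known layers): K_A = 88.5106 − 3.303×31.6 = −15.8642; K_B = 78.4602 − 3.303×(1.52 + 27.4) = −17.06256.
Balance: K_A − x×(3.303 − 0.9148) = K_B, so x = (K_A − K_B)/(3.303 − 0.9148) = 1.19836/2.3882 = 0.502 km.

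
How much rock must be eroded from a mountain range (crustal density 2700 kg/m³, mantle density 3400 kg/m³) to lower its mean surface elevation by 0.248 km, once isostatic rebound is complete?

1.2 km

Net drop Δ = e − u = e − e ρ_c/ρ_m = e (ρ_m − ρ_c)/ρ_m.
e = Δ ρ_m/(ρ_m − ρ_c) = 0.248 km × 3400/700 = 1.2 km.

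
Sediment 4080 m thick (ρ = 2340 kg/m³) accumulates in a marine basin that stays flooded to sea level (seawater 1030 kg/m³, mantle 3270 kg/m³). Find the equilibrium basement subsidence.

Submarine loading: the sediment displaces seawater, and the subsidence is in turn flooded, so s (ρ_m − ρ_w) = t (ρ_sed − ρ_w).
s = 4080 m × (2340 − 1030) / (3270 − 1030) = 2390 m.

2390 m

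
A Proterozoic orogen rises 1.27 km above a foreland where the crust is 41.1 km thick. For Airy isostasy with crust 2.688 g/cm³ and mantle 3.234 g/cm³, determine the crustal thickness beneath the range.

48.6 km

Root depth r = h ρ_c / (ρ_m − ρ_c) = 1.27 km × 2.688 / 0.546 = 6.252 km.
Total thickness = T + h + r = 41.1 km + 1.27 km + 6.252 km = 48.6 km.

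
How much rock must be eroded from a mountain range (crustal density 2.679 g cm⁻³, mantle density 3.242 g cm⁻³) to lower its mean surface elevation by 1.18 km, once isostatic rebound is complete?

6.79 km

Net drop Δ = e − u = e − e ρ_c/ρ_m = e (ρ_m − ρ_c)/ρ_m.
e = Δ ρ_m/(ρ_m − ρ_c) = 1.18 km × 3.242/0.563 = 6.79 km.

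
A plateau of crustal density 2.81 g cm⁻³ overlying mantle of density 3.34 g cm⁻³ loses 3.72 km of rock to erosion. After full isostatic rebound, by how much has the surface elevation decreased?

Rebound u = e ρ_c/ρ_m = 3.72 km × 2.81/3.34 = 3.13 km.
Net surface drop = e − u = 3.72 km − 3.13 km = e (ρ_m − ρ_c)/ρ_m = 0.59 km.

0.59 km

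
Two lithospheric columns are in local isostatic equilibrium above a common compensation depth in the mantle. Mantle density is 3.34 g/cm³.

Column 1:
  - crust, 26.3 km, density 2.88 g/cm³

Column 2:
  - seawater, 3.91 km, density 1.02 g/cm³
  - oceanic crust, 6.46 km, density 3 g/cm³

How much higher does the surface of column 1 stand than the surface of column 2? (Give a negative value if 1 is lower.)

For any compensation level in the mantle, the mantle terms cancel and isostasy reduces to e = (Σt_1 − Σt_2) − (Σ(ρt)_1 − Σ(ρt)_2) / ρ_m.
Σt_1 = 26.3 km; Σt_2 = 10.37 km; Σ(ρt)_1 = 75.744; Σ(ρt)_2 = 23.3682 (in km·g/cm³).
e = (26.3 − 10.37) − (75.744 − 23.3682) / 3.34 = 0.249 km.

0.249 km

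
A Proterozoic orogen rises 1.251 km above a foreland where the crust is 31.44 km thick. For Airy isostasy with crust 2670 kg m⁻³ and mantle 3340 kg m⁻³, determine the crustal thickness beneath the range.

Root depth r = h ρ_c / (ρ_m − ρ_c) = 1.251 km × 2670 / 670 = 4.985 km.
Total thickness = T + h + r = 31.44 km + 1.251 km + 4.985 km = 37.7 km.

37.7 km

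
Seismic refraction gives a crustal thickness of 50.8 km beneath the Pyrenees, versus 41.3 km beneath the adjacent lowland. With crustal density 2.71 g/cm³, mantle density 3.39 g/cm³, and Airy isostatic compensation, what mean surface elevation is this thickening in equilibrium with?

Excess crust Δ = 50.8 km − 41.3 km = 9.5 km, split between elevation h and root r with h + r = Δ.
Airy balance ρ_c h = (ρ_m − ρ_c) r gives r = h ρ_c/(ρ_m − ρ_c), so h (1 + ρ_c/(ρ_m − ρ_c)) = Δ, i.e. h = Δ (ρ_m − ρ_c)/ρ_m.
h = 9.5 km × 0.68/3.39 = 1.91 km.

1.91 km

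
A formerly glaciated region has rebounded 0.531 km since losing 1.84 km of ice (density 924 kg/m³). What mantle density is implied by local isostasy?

ρ_m = ρ_ice t / u = 924 × 1.84 km/0.531 km = 3200 kg/m³.

3200 kg/m³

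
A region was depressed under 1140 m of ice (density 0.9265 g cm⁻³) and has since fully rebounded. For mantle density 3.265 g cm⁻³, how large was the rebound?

323 m

Removing the load lets mantle flow back in; uplift u satisfies ρ_ice t = ρ_m u.
u = t ρ_ice/ρ_m = 1140 m × 0.9265/3.265 = 323 m.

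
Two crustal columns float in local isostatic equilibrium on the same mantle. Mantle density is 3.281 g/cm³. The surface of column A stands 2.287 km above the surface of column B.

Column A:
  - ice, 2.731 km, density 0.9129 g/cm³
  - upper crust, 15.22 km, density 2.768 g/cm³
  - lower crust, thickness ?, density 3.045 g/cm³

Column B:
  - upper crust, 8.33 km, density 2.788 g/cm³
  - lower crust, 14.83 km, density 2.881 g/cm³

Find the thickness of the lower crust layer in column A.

Take the compensation level at the base of the deeper column (depth z_c below the surface of column A) and equate Σ ρ_i t_i down to z_c; mantle fills any gap and the z_c terms cancel.
Column A: 2.731×0.9129 + 15.22×2.768 + x×3.045 + (z_c − 17.951 − x)×3.281
Column B: 2.287×0 + 8.33×2.788 + 14.83×2.881 + (z_c − 2.287 − 23.16)×3.281
The z_c×3.281 term appears on both sides and cancels. Collect the known terms of each column as K = Σ(ρt)_known − 3.281 × (depth of known layers): K_A = 44.6220899 − 3.281×17.951 = −14.2751411; K_B = 65.94927 − 3.281×(2.287 + 23.16) = −17.542337.
Balance: K_A − x×(3.281 − 3.045) = K_B, so x = (K_A − K_B)/(3.281 − 3.045) = 3.2672/0.236 = 13.8 km.

13.8 km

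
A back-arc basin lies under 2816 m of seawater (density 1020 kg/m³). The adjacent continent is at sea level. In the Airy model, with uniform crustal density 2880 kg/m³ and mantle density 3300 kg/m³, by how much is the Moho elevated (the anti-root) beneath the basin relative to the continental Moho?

12500 m

By Archimedes' principle applied to the lithosphere: replacing crust with seawater at the top is compensated by replacing crust with mantle at the base: d (ρ_c − ρ_w) = a (ρ_m − ρ_c).
a = d (ρ_c − ρ_w)/(ρ_m − ρ_c) = 2816 m × 1860/420 = 12500 m.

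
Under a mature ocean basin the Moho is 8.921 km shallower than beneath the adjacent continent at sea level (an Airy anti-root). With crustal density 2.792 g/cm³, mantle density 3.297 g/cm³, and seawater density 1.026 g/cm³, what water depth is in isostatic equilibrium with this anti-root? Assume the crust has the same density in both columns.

2.55 km

Replacing a thickness d of crust by seawater at the top must be balanced by replacing crust with mantle at the base: d (ρ_c − ρ_w) = a (ρ_m − ρ_c).
d = a (ρ_m − ρ_c)/(ρ_c − ρ_w) = 8.921 km × 0.505/1.766 = 2.55 km.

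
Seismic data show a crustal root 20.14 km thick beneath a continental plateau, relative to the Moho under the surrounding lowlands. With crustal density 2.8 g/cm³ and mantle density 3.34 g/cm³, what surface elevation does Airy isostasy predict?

3.88 km

Equating mass per unit area of the two columns: ρ_c h = (ρ_m − ρ_c) r.
h = r (ρ_m − ρ_c) / ρ_c = 20.14 km × (3.34 − 2.8) / 2.8 = 3.88 km.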